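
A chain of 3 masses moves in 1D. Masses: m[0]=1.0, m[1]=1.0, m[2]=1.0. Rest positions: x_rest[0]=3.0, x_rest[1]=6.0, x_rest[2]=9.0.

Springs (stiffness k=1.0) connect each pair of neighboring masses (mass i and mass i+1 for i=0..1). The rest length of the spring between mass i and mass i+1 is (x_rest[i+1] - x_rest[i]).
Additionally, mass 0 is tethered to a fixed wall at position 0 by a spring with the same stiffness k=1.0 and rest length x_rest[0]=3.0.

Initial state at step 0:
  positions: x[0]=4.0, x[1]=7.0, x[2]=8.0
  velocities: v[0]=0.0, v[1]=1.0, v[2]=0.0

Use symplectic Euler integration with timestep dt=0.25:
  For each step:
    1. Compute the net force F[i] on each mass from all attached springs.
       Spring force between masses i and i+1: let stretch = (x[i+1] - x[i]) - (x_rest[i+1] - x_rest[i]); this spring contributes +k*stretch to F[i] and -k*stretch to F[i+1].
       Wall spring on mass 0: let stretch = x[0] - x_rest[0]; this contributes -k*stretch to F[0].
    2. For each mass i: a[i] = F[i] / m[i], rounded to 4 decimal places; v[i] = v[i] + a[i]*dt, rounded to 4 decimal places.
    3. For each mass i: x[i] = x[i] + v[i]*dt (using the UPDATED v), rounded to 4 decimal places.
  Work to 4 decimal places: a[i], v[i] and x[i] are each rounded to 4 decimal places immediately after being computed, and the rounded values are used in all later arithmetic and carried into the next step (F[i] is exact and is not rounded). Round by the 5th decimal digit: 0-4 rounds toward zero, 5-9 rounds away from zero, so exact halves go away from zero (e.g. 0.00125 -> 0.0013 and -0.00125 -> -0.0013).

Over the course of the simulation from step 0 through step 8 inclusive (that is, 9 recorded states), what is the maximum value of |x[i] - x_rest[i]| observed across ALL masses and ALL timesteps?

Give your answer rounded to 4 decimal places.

Answer: 1.8106

Derivation:
Step 0: x=[4.0000 7.0000 8.0000] v=[0.0000 1.0000 0.0000]
Step 1: x=[3.9375 7.1250 8.1250] v=[-0.2500 0.5000 0.5000]
Step 2: x=[3.8281 7.1133 8.3750] v=[-0.4375 -0.0469 1.0000]
Step 3: x=[3.6848 6.9751 8.7337] v=[-0.5732 -0.5528 1.4346]
Step 4: x=[3.5169 6.7412 9.1700] v=[-0.6718 -0.9357 1.7450]
Step 5: x=[3.3307 6.4576 9.6420] v=[-0.7450 -1.1346 1.8878]
Step 6: x=[3.1317 6.1776 10.1024] v=[-0.7960 -1.1202 1.8417]
Step 7: x=[2.9273 5.9525 10.5050] v=[-0.8175 -0.9005 1.6105]
Step 8: x=[2.7291 5.8228 10.8106] v=[-0.7930 -0.5187 1.2224]
Max displacement = 1.8106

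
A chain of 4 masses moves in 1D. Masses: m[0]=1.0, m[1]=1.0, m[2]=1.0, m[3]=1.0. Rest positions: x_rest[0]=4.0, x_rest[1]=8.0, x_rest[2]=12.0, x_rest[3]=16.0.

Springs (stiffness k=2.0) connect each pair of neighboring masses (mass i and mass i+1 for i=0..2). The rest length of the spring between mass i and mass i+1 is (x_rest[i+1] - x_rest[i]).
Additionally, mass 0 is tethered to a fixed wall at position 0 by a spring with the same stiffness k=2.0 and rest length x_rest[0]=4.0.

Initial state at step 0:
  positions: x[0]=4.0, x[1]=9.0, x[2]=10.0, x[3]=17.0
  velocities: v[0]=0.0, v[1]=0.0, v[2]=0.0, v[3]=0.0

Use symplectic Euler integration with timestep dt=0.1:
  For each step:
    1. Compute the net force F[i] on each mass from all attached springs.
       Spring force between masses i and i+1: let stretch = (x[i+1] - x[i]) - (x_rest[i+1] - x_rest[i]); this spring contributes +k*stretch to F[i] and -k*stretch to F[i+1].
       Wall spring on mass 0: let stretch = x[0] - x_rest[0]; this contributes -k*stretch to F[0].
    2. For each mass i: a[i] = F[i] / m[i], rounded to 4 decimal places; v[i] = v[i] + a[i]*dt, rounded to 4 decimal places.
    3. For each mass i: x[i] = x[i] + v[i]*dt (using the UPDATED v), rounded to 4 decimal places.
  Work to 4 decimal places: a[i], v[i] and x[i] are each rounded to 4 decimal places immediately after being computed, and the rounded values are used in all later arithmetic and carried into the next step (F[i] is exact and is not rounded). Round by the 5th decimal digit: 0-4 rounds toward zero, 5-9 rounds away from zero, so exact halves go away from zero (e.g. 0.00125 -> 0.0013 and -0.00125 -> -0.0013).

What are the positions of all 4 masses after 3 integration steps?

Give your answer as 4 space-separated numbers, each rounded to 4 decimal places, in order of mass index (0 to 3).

Step 0: x=[4.0000 9.0000 10.0000 17.0000] v=[0.0000 0.0000 0.0000 0.0000]
Step 1: x=[4.0200 8.9200 10.1200 16.9400] v=[0.2000 -0.8000 1.2000 -0.6000]
Step 2: x=[4.0576 8.7660 10.3524 16.8236] v=[0.3760 -1.5400 2.3240 -1.1640]
Step 3: x=[4.1082 8.5496 10.6825 16.6578] v=[0.5062 -2.1644 3.3010 -1.6582]

Answer: 4.1082 8.5496 10.6825 16.6578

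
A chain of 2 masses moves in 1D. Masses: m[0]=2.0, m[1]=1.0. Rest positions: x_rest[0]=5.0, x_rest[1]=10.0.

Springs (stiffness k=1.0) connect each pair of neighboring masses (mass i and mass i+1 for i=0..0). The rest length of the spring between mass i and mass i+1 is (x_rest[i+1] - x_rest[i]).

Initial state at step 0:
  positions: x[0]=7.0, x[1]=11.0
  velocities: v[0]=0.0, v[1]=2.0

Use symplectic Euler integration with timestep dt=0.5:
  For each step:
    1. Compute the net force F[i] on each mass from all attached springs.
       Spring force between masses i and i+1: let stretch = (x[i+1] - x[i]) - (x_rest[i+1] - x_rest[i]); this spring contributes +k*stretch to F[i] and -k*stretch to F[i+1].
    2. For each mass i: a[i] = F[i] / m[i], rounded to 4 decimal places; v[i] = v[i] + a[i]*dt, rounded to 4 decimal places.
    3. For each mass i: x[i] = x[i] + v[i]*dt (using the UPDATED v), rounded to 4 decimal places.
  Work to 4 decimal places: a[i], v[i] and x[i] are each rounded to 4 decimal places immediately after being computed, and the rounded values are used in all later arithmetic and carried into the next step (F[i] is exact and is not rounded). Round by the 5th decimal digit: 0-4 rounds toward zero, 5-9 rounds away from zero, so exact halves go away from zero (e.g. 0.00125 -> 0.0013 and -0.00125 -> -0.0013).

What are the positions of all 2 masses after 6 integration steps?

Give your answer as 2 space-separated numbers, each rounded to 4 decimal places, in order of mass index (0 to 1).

Answer: 8.7697 13.4613

Derivation:
Step 0: x=[7.0000 11.0000] v=[0.0000 2.0000]
Step 1: x=[6.8750 12.2500] v=[-0.2500 2.5000]
Step 2: x=[6.7969 13.4063] v=[-0.1563 2.3125]
Step 3: x=[6.9200 14.1602] v=[0.2461 1.5078]
Step 4: x=[7.3231 14.3541] v=[0.8062 0.3877]
Step 5: x=[7.9801 14.0402] v=[1.3140 -0.6278]
Step 6: x=[8.7697 13.4613] v=[1.5791 -1.1579]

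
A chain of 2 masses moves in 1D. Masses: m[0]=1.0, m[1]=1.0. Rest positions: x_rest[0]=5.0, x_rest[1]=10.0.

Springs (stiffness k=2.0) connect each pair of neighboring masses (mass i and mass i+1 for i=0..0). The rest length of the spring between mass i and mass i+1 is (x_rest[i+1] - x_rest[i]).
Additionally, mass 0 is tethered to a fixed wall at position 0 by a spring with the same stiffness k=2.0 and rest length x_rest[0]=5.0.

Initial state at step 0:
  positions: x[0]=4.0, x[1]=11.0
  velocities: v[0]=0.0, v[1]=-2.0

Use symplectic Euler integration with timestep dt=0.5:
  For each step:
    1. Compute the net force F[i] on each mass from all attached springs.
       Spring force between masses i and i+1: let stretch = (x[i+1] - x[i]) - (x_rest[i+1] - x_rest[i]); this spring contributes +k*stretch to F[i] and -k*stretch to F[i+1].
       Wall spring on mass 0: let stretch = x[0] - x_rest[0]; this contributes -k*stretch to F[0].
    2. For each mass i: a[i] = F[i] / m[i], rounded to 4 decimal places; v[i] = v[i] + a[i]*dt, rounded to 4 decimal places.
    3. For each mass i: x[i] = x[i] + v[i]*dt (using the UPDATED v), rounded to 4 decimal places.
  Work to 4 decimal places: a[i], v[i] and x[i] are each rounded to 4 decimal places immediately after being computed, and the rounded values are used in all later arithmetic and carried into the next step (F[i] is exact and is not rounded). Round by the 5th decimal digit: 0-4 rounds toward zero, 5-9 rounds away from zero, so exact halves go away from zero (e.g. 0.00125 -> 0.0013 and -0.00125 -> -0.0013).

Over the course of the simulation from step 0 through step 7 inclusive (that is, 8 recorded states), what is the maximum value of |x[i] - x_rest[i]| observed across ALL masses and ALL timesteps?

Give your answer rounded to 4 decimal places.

Answer: 2.5625

Derivation:
Step 0: x=[4.0000 11.0000] v=[0.0000 -2.0000]
Step 1: x=[5.5000 9.0000] v=[3.0000 -4.0000]
Step 2: x=[6.0000 7.7500] v=[1.0000 -2.5000]
Step 3: x=[4.3750 8.1250] v=[-3.2500 0.7500]
Step 4: x=[2.4375 9.1250] v=[-3.8750 2.0000]
Step 5: x=[2.6250 9.2813] v=[0.3750 0.3125]
Step 6: x=[4.8282 8.6094] v=[4.4063 -1.3438]
Step 7: x=[6.5079 8.5469] v=[3.3593 -0.1250]
Max displacement = 2.5625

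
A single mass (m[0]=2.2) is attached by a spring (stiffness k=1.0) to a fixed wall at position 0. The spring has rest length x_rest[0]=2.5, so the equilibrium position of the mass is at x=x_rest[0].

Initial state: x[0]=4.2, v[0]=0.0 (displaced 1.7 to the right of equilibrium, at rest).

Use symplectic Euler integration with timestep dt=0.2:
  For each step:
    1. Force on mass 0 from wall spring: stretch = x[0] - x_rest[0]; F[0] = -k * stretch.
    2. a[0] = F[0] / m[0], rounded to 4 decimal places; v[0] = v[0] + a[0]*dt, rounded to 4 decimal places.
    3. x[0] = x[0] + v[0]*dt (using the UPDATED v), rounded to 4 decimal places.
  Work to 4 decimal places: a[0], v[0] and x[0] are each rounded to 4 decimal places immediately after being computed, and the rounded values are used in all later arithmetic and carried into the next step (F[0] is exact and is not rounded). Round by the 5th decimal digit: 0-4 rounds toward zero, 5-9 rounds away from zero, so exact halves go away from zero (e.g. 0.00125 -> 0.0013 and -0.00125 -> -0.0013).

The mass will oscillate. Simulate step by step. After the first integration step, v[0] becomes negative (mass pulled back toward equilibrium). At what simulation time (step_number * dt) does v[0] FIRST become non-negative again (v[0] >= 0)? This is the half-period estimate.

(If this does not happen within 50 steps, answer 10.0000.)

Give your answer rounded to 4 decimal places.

Answer: 4.8000

Derivation:
Step 0: x=[4.2000] v=[0.0000]
Step 1: x=[4.1691] v=[-0.1545]
Step 2: x=[4.1079] v=[-0.3062]
Step 3: x=[4.0174] v=[-0.4524]
Step 4: x=[3.8993] v=[-0.5903]
Step 5: x=[3.7558] v=[-0.7175]
Step 6: x=[3.5895] v=[-0.8317]
Step 7: x=[3.4034] v=[-0.9307]
Step 8: x=[3.2008] v=[-1.0128]
Step 9: x=[2.9855] v=[-1.0765]
Step 10: x=[2.7614] v=[-1.1206]
Step 11: x=[2.5325] v=[-1.1444]
Step 12: x=[2.3030] v=[-1.1474]
Step 13: x=[2.0771] v=[-1.1295]
Step 14: x=[1.8589] v=[-1.0911]
Step 15: x=[1.6523] v=[-1.0328]
Step 16: x=[1.4612] v=[-0.9557]
Step 17: x=[1.2889] v=[-0.8613]
Step 18: x=[1.1387] v=[-0.7512]
Step 19: x=[1.0132] v=[-0.6274]
Step 20: x=[0.9148] v=[-0.4922]
Step 21: x=[0.8452] v=[-0.3481]
Step 22: x=[0.8057] v=[-0.1977]
Step 23: x=[0.7970] v=[-0.0437]
Step 24: x=[0.8192] v=[0.1111]
First v>=0 after going negative at step 24, time=4.8000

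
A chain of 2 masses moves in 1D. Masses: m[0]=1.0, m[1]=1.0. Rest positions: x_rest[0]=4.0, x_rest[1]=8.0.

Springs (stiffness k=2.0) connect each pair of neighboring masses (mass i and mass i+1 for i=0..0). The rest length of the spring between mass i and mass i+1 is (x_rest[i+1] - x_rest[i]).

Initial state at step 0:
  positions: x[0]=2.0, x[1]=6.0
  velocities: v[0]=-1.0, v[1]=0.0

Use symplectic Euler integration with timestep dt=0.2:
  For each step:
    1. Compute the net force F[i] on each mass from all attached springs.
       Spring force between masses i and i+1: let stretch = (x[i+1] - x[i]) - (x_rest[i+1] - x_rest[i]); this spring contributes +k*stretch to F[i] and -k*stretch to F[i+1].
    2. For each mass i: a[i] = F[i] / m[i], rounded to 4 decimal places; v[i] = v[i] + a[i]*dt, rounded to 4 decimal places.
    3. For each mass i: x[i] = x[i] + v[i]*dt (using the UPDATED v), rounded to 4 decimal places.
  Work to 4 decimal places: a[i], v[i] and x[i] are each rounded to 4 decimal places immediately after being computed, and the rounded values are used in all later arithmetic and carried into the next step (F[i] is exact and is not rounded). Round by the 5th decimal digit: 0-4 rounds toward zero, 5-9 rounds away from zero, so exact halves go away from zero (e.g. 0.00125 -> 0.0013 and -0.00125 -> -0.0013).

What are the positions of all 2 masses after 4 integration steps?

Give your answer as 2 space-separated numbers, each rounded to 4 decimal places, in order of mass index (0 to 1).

Step 0: x=[2.0000 6.0000] v=[-1.0000 0.0000]
Step 1: x=[1.8000 6.0000] v=[-1.0000 0.0000]
Step 2: x=[1.6160 5.9840] v=[-0.9200 -0.0800]
Step 3: x=[1.4614 5.9386] v=[-0.7728 -0.2272]
Step 4: x=[1.3450 5.8550] v=[-0.5819 -0.4181]

Answer: 1.3450 5.8550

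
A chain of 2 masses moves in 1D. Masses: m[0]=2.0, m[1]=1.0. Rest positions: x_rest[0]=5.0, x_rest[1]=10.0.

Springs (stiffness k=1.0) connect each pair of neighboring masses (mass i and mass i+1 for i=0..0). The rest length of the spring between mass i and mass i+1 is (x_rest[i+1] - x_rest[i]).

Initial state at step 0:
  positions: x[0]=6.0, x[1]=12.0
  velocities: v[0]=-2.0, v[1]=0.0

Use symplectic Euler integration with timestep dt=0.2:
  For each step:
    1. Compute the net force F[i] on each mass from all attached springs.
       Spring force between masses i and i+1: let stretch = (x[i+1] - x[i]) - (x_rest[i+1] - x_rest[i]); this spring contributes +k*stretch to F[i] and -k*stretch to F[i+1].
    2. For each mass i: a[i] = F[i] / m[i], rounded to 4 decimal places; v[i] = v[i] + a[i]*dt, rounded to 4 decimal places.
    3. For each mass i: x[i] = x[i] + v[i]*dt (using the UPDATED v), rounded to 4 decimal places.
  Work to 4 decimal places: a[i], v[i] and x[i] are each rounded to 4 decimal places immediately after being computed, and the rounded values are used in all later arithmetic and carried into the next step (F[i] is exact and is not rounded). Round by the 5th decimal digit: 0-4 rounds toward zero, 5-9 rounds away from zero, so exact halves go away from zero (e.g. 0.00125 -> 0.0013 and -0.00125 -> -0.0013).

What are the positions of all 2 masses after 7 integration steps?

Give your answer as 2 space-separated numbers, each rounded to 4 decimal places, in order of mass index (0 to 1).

Step 0: x=[6.0000 12.0000] v=[-2.0000 0.0000]
Step 1: x=[5.6200 11.9600] v=[-1.9000 -0.2000]
Step 2: x=[5.2668 11.8664] v=[-1.7660 -0.4680]
Step 3: x=[4.9456 11.7088] v=[-1.6060 -0.7879]
Step 4: x=[4.6597 11.4807] v=[-1.4297 -1.1405]
Step 5: x=[4.4102 11.1798] v=[-1.2476 -1.5047]
Step 6: x=[4.1961 10.8081] v=[-1.0706 -1.8586]
Step 7: x=[4.0142 10.3719] v=[-0.9094 -2.1810]

Answer: 4.0142 10.3719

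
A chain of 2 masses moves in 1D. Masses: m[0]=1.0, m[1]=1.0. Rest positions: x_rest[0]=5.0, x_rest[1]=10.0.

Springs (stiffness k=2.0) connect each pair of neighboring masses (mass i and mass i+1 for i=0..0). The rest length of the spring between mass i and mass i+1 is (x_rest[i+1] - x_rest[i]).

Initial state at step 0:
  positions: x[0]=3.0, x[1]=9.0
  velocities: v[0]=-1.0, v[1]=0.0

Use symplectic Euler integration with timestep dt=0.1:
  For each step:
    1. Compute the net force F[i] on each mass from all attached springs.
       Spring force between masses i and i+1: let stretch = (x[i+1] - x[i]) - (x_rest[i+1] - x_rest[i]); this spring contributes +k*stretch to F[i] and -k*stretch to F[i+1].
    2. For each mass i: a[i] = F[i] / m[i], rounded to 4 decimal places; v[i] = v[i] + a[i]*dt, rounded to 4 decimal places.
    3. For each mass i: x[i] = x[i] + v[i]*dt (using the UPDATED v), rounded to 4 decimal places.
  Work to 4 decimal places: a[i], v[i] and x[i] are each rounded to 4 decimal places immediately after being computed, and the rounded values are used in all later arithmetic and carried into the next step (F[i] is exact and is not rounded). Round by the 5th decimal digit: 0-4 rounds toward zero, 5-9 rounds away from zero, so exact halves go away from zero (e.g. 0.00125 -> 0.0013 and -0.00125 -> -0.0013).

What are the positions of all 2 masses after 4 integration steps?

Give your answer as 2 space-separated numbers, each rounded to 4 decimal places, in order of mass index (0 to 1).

Answer: 2.8078 8.7923

Derivation:
Step 0: x=[3.0000 9.0000] v=[-1.0000 0.0000]
Step 1: x=[2.9200 8.9800] v=[-0.8000 -0.2000]
Step 2: x=[2.8612 8.9388] v=[-0.5880 -0.4120]
Step 3: x=[2.8240 8.8761] v=[-0.3725 -0.6275]
Step 4: x=[2.8078 8.7923] v=[-0.1621 -0.8379]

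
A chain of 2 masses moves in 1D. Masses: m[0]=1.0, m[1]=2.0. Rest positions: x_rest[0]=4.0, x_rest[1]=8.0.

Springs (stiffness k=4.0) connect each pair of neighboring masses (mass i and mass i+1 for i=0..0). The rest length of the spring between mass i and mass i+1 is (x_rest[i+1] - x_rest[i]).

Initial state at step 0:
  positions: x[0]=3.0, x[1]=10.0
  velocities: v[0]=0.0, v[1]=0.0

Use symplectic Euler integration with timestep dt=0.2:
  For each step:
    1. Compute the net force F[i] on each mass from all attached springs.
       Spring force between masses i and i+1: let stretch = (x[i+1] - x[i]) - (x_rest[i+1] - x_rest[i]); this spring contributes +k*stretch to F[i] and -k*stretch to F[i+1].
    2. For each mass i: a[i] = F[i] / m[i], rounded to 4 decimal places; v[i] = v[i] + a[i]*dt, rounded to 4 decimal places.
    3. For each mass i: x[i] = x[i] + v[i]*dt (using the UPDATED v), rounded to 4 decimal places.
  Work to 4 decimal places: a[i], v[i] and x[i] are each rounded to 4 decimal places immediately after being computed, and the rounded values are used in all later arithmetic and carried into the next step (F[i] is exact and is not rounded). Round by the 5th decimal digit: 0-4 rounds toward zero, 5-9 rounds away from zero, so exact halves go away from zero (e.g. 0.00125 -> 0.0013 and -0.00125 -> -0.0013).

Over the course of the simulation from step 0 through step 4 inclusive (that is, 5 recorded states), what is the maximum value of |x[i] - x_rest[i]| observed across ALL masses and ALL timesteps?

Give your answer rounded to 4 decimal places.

Answer: 2.2589

Derivation:
Step 0: x=[3.0000 10.0000] v=[0.0000 0.0000]
Step 1: x=[3.4800 9.7600] v=[2.4000 -1.2000]
Step 2: x=[4.3248 9.3376] v=[4.2240 -2.1120]
Step 3: x=[5.3316 8.8342] v=[5.0342 -2.5171]
Step 4: x=[6.2589 8.3706] v=[4.6363 -2.3181]
Max displacement = 2.2589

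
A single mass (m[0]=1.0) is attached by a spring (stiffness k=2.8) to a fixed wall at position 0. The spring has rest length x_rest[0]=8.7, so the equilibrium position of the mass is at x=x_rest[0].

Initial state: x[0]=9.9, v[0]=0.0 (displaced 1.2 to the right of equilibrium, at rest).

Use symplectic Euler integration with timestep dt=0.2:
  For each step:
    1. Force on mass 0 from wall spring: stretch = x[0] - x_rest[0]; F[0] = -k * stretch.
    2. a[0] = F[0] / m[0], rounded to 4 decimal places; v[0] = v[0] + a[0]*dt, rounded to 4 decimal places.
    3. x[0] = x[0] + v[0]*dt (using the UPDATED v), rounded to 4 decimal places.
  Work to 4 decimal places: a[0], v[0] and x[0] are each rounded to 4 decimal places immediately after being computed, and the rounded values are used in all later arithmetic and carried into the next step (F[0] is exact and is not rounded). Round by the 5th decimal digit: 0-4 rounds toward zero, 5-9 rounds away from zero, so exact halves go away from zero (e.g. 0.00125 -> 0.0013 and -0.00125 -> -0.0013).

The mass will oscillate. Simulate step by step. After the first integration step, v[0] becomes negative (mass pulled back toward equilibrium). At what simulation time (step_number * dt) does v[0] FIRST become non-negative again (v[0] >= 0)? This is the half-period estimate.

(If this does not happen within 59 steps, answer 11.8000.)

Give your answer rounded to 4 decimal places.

Answer: 2.0000

Derivation:
Step 0: x=[9.9000] v=[0.0000]
Step 1: x=[9.7656] v=[-0.6720]
Step 2: x=[9.5119] v=[-1.2687]
Step 3: x=[9.1672] v=[-1.7234]
Step 4: x=[8.7702] v=[-1.9850]
Step 5: x=[8.3653] v=[-2.0243]
Step 6: x=[7.9979] v=[-1.8369]
Step 7: x=[7.7092] v=[-1.4437]
Step 8: x=[7.5314] v=[-0.8889]
Step 9: x=[7.4845] v=[-0.2345]
Step 10: x=[7.5737] v=[0.4462]
First v>=0 after going negative at step 10, time=2.0000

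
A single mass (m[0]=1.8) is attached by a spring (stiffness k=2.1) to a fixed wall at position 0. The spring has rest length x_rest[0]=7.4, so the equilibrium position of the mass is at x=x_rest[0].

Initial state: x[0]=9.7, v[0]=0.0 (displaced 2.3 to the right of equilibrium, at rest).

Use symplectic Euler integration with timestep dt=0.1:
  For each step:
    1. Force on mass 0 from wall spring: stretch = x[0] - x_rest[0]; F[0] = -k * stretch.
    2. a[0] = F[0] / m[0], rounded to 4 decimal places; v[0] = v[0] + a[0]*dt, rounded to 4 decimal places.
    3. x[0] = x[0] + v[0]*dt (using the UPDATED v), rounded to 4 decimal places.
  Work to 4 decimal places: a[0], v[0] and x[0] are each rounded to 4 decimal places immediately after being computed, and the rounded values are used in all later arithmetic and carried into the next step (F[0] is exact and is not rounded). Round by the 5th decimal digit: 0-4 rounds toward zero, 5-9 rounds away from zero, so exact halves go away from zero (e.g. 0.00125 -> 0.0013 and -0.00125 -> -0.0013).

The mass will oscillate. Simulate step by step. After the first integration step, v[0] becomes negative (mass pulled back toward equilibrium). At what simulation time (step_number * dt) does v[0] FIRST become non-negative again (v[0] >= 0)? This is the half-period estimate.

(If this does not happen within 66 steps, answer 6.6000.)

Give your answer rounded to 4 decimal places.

Step 0: x=[9.7000] v=[0.0000]
Step 1: x=[9.6732] v=[-0.2683]
Step 2: x=[9.6199] v=[-0.5335]
Step 3: x=[9.5407] v=[-0.7925]
Step 4: x=[9.4365] v=[-1.0423]
Step 5: x=[9.3085] v=[-1.2799]
Step 6: x=[9.1582] v=[-1.5026]
Step 7: x=[8.9874] v=[-1.7077]
Step 8: x=[8.7981] v=[-1.8929]
Step 9: x=[8.5925] v=[-2.0560]
Step 10: x=[8.3730] v=[-2.1951]
Step 11: x=[8.1421] v=[-2.3086]
Step 12: x=[7.9026] v=[-2.3952]
Step 13: x=[7.6572] v=[-2.4538]
Step 14: x=[7.4088] v=[-2.4838]
Step 15: x=[7.1603] v=[-2.4848]
Step 16: x=[6.9146] v=[-2.4568]
Step 17: x=[6.6746] v=[-2.4002]
Step 18: x=[6.4430] v=[-2.3156]
Step 19: x=[6.2226] v=[-2.2040]
Step 20: x=[6.0159] v=[-2.0666]
Step 21: x=[5.8254] v=[-1.9051]
Step 22: x=[5.6533] v=[-1.7214]
Step 23: x=[5.5015] v=[-1.5176]
Step 24: x=[5.3719] v=[-1.2961]
Step 25: x=[5.2660] v=[-1.0595]
Step 26: x=[5.1850] v=[-0.8105]
Step 27: x=[5.1298] v=[-0.5521]
Step 28: x=[5.1011] v=[-0.2872]
Step 29: x=[5.0992] v=[-0.0190]
Step 30: x=[5.1241] v=[0.2494]
First v>=0 after going negative at step 30, time=3.0000

Answer: 3.0000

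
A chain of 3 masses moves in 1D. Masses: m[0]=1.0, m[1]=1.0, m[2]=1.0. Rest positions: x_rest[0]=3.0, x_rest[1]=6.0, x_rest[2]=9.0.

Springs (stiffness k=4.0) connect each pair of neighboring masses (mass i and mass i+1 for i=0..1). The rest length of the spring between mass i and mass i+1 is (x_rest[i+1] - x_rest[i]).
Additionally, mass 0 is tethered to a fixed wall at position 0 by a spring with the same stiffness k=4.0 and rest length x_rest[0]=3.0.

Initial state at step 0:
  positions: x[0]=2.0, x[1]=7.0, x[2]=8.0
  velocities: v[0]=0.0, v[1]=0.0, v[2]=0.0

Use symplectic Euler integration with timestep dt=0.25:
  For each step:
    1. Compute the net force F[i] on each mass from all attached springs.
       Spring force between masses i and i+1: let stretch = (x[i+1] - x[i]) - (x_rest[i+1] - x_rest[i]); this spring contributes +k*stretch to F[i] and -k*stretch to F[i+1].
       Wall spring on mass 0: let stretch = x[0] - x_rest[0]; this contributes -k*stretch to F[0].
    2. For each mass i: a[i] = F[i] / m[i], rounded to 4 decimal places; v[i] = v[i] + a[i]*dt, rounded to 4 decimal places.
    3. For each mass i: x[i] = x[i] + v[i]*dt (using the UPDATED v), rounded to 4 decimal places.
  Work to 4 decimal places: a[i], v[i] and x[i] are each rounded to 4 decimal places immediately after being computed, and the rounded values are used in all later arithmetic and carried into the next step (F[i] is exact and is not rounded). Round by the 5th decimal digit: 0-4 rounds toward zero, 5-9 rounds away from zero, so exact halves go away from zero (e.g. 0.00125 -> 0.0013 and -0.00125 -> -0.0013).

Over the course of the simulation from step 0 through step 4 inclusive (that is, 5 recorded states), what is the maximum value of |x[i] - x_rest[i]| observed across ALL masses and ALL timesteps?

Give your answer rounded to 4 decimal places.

Step 0: x=[2.0000 7.0000 8.0000] v=[0.0000 0.0000 0.0000]
Step 1: x=[2.7500 6.0000 8.5000] v=[3.0000 -4.0000 2.0000]
Step 2: x=[3.6250 4.8125 9.1250] v=[3.5000 -4.7500 2.5000]
Step 3: x=[3.8906 4.4063 9.4219] v=[1.0625 -1.6250 1.1875]
Step 4: x=[3.3125 5.1250 9.2149] v=[-2.3124 2.8749 -0.8281]
Max displacement = 1.5937

Answer: 1.5937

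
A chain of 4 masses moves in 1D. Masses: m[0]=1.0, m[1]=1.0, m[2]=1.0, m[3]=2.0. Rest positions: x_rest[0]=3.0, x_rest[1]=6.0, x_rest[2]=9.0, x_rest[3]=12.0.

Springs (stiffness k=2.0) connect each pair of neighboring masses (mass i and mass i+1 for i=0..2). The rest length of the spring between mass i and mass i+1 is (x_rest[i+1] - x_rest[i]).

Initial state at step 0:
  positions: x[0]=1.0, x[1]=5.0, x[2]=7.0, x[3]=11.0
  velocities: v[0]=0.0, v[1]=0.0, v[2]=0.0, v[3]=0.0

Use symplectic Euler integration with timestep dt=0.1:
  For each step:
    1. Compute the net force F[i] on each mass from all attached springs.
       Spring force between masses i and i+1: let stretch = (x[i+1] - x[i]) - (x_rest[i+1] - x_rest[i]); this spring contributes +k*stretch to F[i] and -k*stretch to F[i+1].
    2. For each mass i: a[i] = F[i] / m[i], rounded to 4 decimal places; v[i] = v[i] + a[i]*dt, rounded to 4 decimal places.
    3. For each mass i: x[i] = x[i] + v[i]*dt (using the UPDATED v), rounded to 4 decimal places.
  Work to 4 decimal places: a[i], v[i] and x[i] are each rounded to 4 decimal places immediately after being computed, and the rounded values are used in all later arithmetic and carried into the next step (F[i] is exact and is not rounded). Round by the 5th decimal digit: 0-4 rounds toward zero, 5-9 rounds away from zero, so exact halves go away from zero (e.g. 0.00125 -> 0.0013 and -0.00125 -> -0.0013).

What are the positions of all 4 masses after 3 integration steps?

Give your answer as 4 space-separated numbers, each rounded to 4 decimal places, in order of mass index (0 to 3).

Step 0: x=[1.0000 5.0000 7.0000 11.0000] v=[0.0000 0.0000 0.0000 0.0000]
Step 1: x=[1.0200 4.9600 7.0400 10.9900] v=[0.2000 -0.4000 0.4000 -0.1000]
Step 2: x=[1.0588 4.8828 7.1174 10.9705] v=[0.3880 -0.7720 0.7740 -0.1950]
Step 3: x=[1.1141 4.7738 7.2272 10.9425] v=[0.5528 -1.0899 1.0977 -0.2803]

Answer: 1.1141 4.7738 7.2272 10.9425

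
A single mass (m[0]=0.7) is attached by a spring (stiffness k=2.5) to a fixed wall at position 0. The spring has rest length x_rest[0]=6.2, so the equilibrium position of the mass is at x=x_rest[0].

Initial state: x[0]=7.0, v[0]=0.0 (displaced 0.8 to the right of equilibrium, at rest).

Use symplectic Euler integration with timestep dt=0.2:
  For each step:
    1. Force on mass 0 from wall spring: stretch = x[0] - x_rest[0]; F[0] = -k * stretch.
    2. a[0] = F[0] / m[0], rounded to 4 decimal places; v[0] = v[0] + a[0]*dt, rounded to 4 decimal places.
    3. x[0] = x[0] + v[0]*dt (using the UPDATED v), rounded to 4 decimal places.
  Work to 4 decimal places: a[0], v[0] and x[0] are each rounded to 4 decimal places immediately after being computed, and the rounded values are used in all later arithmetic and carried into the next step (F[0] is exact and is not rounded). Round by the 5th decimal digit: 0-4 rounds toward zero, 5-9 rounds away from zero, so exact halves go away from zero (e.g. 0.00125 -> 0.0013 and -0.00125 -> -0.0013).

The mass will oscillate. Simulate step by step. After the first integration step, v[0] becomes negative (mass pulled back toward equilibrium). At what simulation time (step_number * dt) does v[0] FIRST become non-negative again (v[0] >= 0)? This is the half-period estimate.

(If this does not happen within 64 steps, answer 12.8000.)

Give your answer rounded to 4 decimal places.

Step 0: x=[7.0000] v=[0.0000]
Step 1: x=[6.8857] v=[-0.5714]
Step 2: x=[6.6735] v=[-1.0612]
Step 3: x=[6.3936] v=[-1.3994]
Step 4: x=[6.0861] v=[-1.5377]
Step 5: x=[5.7948] v=[-1.4563]
Step 6: x=[5.5614] v=[-1.1669]
Step 7: x=[5.4192] v=[-0.7108]
Step 8: x=[5.3886] v=[-0.1531]
Step 9: x=[5.4739] v=[0.4265]
First v>=0 after going negative at step 9, time=1.8000

Answer: 1.8000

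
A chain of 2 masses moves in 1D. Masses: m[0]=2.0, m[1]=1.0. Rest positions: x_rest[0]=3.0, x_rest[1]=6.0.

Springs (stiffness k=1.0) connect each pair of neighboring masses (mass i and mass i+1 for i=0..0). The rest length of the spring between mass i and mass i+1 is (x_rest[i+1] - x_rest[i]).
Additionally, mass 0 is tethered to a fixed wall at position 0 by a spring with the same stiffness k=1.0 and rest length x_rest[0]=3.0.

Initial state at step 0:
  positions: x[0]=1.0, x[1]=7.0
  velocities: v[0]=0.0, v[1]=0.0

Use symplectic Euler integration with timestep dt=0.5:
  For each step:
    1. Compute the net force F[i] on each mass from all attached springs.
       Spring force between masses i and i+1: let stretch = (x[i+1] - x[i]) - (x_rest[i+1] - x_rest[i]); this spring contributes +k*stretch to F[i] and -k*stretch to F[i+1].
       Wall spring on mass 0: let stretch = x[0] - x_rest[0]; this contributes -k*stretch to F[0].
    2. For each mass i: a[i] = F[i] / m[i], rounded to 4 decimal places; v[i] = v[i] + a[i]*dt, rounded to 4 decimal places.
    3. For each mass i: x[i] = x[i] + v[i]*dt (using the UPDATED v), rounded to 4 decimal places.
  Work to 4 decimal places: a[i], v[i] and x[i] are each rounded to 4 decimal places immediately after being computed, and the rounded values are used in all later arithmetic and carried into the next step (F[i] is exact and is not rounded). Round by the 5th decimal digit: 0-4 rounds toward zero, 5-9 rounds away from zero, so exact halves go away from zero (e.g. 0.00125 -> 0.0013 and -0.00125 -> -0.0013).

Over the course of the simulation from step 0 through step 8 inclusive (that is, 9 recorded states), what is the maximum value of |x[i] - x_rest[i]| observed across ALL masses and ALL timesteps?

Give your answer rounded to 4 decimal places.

Step 0: x=[1.0000 7.0000] v=[0.0000 0.0000]
Step 1: x=[1.6250 6.2500] v=[1.2500 -1.5000]
Step 2: x=[2.6250 5.0938] v=[2.0000 -2.3125]
Step 3: x=[3.6055 4.0704] v=[1.9610 -2.0469]
Step 4: x=[4.1935 3.6807] v=[1.1759 -0.7794]
Step 5: x=[4.1932 4.1692] v=[-0.0007 0.9770]
Step 6: x=[3.6657 5.4137] v=[-1.0550 2.4890]
Step 7: x=[2.8985 6.9712] v=[-1.5345 3.1150]
Step 8: x=[2.2780 8.2606] v=[-1.2410 2.5787]
Max displacement = 2.3193

Answer: 2.3193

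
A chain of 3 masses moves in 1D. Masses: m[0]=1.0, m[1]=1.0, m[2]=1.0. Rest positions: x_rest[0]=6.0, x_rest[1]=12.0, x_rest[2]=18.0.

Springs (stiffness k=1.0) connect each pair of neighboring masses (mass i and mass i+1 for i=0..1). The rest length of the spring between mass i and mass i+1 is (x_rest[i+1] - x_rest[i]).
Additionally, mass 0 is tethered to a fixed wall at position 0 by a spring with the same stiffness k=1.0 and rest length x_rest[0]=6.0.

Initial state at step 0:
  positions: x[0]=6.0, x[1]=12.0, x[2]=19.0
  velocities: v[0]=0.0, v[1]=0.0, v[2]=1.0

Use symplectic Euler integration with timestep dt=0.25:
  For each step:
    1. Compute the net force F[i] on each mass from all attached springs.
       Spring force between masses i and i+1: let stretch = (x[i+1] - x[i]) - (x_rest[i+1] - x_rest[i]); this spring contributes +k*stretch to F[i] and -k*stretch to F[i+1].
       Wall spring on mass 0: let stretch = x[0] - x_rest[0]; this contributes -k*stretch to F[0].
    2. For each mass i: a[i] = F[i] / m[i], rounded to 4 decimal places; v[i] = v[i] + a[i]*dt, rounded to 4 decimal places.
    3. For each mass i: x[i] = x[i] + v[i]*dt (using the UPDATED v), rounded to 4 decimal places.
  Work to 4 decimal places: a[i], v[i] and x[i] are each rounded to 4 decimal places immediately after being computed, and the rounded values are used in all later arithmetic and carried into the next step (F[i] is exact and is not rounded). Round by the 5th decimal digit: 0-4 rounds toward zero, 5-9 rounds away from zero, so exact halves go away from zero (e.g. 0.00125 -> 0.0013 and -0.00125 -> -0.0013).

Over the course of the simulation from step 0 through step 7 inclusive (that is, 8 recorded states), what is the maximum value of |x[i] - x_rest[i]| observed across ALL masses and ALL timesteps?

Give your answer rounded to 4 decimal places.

Answer: 1.3523

Derivation:
Step 0: x=[6.0000 12.0000 19.0000] v=[0.0000 0.0000 1.0000]
Step 1: x=[6.0000 12.0625 19.1875] v=[0.0000 0.2500 0.7500]
Step 2: x=[6.0039 12.1914 19.3047] v=[0.0156 0.5156 0.4688]
Step 3: x=[6.0193 12.3782 19.3523] v=[0.0615 0.7471 0.1905]
Step 4: x=[6.0559 12.6034 19.3391] v=[0.1464 0.9009 -0.0530]
Step 5: x=[6.1232 12.8404 19.2799] v=[0.2693 0.9480 -0.2369]
Step 6: x=[6.2277 13.0601 19.1932] v=[0.4178 0.8786 -0.3468]
Step 7: x=[6.3700 13.2361 19.0982] v=[0.5690 0.7038 -0.3801]
Max displacement = 1.3523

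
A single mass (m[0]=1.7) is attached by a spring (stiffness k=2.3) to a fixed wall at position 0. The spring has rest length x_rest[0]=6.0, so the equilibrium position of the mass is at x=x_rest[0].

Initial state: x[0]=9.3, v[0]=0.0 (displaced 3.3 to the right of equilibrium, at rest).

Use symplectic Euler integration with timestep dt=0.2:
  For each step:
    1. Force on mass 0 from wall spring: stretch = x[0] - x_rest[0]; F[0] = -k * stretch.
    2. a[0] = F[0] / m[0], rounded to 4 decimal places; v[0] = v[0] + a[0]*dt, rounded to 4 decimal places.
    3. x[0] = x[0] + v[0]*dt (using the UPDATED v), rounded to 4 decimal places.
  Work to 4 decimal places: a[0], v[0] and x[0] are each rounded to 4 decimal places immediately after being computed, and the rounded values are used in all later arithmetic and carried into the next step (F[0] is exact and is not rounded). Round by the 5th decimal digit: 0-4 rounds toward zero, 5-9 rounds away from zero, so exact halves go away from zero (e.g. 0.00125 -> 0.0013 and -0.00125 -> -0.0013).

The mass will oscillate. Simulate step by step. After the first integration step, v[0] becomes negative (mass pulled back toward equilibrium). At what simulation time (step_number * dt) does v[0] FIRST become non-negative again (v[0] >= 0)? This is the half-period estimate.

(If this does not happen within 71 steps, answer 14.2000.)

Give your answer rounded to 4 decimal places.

Answer: 2.8000

Derivation:
Step 0: x=[9.3000] v=[0.0000]
Step 1: x=[9.1214] v=[-0.8929]
Step 2: x=[8.7739] v=[-1.7375]
Step 3: x=[8.2763] v=[-2.4881]
Step 4: x=[7.6555] v=[-3.1040]
Step 5: x=[6.9451] v=[-3.5520]
Step 6: x=[6.1836] v=[-3.8077]
Step 7: x=[5.4121] v=[-3.8574]
Step 8: x=[4.6724] v=[-3.6983]
Step 9: x=[4.0046] v=[-3.3391]
Step 10: x=[3.4448] v=[-2.7992]
Step 11: x=[3.0232] v=[-2.1078]
Step 12: x=[2.7627] v=[-1.3023]
Step 13: x=[2.6774] v=[-0.4263]
Step 14: x=[2.7720] v=[0.4728]
First v>=0 after going negative at step 14, time=2.8000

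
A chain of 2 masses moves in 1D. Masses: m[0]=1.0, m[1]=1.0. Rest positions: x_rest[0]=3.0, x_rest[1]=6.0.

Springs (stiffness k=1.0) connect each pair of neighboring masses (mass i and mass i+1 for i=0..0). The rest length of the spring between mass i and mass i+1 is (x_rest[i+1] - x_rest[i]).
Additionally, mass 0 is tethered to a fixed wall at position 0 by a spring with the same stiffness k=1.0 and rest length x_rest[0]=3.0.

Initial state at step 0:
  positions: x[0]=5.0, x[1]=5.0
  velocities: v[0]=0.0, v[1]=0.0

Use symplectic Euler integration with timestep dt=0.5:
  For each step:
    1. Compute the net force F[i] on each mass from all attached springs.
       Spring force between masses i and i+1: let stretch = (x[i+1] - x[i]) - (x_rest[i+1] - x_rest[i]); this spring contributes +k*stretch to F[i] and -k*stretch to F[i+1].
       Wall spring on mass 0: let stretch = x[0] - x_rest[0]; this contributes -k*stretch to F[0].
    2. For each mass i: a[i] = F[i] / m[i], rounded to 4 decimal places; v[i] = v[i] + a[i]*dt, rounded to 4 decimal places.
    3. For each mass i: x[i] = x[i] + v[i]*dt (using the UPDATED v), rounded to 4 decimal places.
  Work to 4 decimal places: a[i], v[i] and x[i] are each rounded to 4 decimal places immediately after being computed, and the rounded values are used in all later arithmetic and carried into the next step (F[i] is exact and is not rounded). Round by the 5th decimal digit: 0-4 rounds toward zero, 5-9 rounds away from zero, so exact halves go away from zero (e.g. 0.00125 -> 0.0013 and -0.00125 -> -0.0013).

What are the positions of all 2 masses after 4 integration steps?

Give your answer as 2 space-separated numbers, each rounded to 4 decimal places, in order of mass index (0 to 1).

Step 0: x=[5.0000 5.0000] v=[0.0000 0.0000]
Step 1: x=[3.7500 5.7500] v=[-2.5000 1.5000]
Step 2: x=[2.0625 6.7500] v=[-3.3750 2.0000]
Step 3: x=[1.0313 7.3282] v=[-2.0625 1.1563]
Step 4: x=[1.3165 7.0821] v=[0.5703 -0.4922]

Answer: 1.3165 7.0821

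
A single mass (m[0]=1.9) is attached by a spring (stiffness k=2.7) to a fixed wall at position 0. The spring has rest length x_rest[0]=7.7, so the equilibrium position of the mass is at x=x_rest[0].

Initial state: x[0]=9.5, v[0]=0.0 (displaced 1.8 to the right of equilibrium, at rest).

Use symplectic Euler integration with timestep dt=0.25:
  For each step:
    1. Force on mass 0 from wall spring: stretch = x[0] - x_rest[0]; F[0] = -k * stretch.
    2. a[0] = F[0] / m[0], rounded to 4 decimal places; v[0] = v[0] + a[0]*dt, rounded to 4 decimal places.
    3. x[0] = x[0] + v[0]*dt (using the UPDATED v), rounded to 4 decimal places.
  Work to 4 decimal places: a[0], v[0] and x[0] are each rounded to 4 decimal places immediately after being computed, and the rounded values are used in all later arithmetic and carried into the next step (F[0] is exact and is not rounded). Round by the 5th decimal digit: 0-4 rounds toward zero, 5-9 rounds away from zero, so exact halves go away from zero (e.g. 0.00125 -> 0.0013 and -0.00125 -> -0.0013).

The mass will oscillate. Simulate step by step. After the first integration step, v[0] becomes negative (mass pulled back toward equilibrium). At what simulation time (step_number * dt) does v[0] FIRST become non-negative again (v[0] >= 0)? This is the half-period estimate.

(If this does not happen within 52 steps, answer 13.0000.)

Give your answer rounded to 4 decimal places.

Answer: 2.7500

Derivation:
Step 0: x=[9.5000] v=[0.0000]
Step 1: x=[9.3401] v=[-0.6395]
Step 2: x=[9.0346] v=[-1.2222]
Step 3: x=[8.6105] v=[-1.6963]
Step 4: x=[8.1056] v=[-2.0198]
Step 5: x=[7.5646] v=[-2.1639]
Step 6: x=[7.0357] v=[-2.1158]
Step 7: x=[6.5658] v=[-1.8798]
Step 8: x=[6.1966] v=[-1.4769]
Step 9: x=[5.9609] v=[-0.9428]
Step 10: x=[5.8797] v=[-0.3250]
Step 11: x=[5.9601] v=[0.3217]
First v>=0 after going negative at step 11, time=2.7500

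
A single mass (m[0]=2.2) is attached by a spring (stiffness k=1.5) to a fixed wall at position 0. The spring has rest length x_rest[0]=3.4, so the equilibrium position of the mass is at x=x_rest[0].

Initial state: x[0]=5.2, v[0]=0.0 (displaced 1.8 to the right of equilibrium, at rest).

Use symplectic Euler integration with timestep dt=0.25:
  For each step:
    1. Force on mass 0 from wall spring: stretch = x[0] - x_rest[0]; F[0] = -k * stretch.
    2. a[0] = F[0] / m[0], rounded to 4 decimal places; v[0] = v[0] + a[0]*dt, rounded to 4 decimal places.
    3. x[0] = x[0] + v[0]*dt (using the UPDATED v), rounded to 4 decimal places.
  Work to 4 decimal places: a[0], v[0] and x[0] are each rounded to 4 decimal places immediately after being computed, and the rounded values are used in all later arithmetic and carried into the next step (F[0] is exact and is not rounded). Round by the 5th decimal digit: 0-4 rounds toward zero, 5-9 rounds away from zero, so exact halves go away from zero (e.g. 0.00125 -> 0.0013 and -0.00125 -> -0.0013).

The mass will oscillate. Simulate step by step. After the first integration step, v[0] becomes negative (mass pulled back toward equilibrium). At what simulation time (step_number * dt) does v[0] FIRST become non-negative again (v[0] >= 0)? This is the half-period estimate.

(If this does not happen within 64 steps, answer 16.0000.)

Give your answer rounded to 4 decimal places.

Answer: 4.0000

Derivation:
Step 0: x=[5.2000] v=[0.0000]
Step 1: x=[5.1233] v=[-0.3068]
Step 2: x=[4.9732] v=[-0.6006]
Step 3: x=[4.7560] v=[-0.8688]
Step 4: x=[4.4810] v=[-1.0999]
Step 5: x=[4.1600] v=[-1.2842]
Step 6: x=[3.8066] v=[-1.4138]
Step 7: x=[3.4358] v=[-1.4831]
Step 8: x=[3.0635] v=[-1.4892]
Step 9: x=[2.7055] v=[-1.4319]
Step 10: x=[2.3771] v=[-1.3135]
Step 11: x=[2.0923] v=[-1.1392]
Step 12: x=[1.8632] v=[-0.9163]
Step 13: x=[1.6996] v=[-0.6544]
Step 14: x=[1.6085] v=[-0.3646]
Step 15: x=[1.5937] v=[-0.0592]
Step 16: x=[1.6559] v=[0.2487]
First v>=0 after going negative at step 16, time=4.0000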